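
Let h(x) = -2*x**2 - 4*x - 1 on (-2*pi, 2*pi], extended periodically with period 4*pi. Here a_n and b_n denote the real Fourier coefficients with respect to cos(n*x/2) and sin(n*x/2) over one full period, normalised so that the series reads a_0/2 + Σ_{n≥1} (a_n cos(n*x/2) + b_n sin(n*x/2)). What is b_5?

b_5 = (1/(2*pi)) ∫_{-2*pi}^{2*pi} h(x) sin(5*x/2) dx.
Integrating by parts twice (tabular method), an antiderivative of (-2*x**2 - 4*x - 1) sin(5*x/2) is 4*x**2*cos(5*x/2)/5 - 16*x*sin(5*x/2)/25 + 8*x*cos(5*x/2)/5 - 16*sin(5*x/2)/25 + 18*cos(5*x/2)/125; evaluating from -2*pi to 2*pi: ∫_{-2*pi}^{2*pi} (-2*x**2 - 4*x - 1) sin(5*x/2) dx = (-16*pi**2/5 - 16*pi/5 - 18/125) - (-16*pi**2/5 - 18/125 + 16*pi/5) = -32*pi/5.
Hence b_5 = (1/(2*pi))·(-32*pi/5) = -16/5.

-16/5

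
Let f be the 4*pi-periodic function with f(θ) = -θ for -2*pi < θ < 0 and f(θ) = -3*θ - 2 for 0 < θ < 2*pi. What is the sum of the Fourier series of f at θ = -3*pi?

θ = -3*pi differs from θ = pi by -1 full period(s), and the series is 4*pi-periodic.
f is continuous at θ = pi with value -3*pi - 2, so the series converges to -3*pi - 2 there.

-3*pi - 2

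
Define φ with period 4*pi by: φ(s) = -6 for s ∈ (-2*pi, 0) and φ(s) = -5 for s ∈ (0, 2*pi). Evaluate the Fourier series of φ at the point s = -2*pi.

At s = -2*pi the one-sided limits are φ(-2*pi^-) = -5 and φ(-2*pi^+) = -6.
By Dirichlet's theorem the series converges to their average, [(-5) + (-6)]/2 = -11/2.

-11/2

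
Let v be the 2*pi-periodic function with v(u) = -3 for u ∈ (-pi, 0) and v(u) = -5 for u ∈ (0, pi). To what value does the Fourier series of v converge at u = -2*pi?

u = -2*pi differs from u = 0 by -1 full period(s), and the series is 2*pi-periodic.
At u = 0 the one-sided limits are v(0^-) = -3 and v(0^+) = -5.
By Dirichlet's theorem the series converges to their average, [(-3) + (-5)]/2 = -4.

-4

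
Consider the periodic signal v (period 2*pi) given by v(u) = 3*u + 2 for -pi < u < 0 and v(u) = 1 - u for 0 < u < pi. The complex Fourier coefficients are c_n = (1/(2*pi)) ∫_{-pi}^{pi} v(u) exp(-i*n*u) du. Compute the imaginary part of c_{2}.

Since v is real-valued, Im(c_{2}) = -(1/(2*pi)) ∫_{-pi}^{pi} v(u) sin(2*u) du = -b_{2}/2.
Split the integral at the breakpoints.
Integrating by parts (boundary term plus one more integral), an antiderivative of (3*u + 2) sin(2*u) is -3*u*cos(2*u)/2 + 3*sin(2*u)/4 - cos(2*u); evaluating from -pi to 0: ∫_{-pi}^{0} (3*u + 2) sin(2*u) du = (-1) - (-1 + 3*pi/2) = -3*pi/2.
Integrating by parts (boundary term plus one more integral), an antiderivative of (1 - u) sin(2*u) is u*cos(2*u)/2 - sin(2*u)/4 - cos(2*u)/2; evaluating from 0 to pi: ∫_{0}^{pi} (1 - u) sin(2*u) du = (-1/2 + pi/2) - (-1/2) = pi/2.
So ∫_{-pi}^{pi} v(u) sin(2*u) du = -pi.
Hence Im(c_{2}) = (-1/(2*pi))·(-pi) = 1/2.

1/2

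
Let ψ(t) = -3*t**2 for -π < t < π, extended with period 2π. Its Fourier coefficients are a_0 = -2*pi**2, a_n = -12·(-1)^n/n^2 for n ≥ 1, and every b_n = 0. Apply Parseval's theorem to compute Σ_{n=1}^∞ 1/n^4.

Parseval: a_0^2/2 + Σ a_n^2 = (1/π) ∫_{-π}^{π} ψ(t)^2 dt = 18*pi**4/5.
Subtract a_0^2/2 = 2*pi**4: Σ a_n^2 = 8*pi**4/5.
Since a_n^2 = 144/n^4, Σ 1/n^4 = pi**4/90.

pi**4/90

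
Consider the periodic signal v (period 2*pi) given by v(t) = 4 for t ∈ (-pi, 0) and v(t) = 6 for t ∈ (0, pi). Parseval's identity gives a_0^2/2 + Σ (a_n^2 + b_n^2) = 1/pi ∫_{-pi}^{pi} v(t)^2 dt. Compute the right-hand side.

1/pi ∫_{-pi}^{pi} v(t)^2 dt = 1/pi · (52*pi) = 52.

52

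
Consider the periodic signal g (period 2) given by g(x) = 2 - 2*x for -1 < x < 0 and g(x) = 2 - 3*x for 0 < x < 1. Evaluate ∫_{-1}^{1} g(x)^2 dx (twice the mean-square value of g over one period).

31/3

∫_{-1}^{1} g(x)^2 dx = 31/3.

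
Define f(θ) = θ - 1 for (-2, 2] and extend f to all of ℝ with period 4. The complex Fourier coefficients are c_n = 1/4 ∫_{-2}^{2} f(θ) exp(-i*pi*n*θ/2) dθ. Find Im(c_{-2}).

Since f is real-valued, Im(c_{-2}) = -1/4 ∫_{-2}^{2} f(θ) sin(-pi*θ) dθ = b_{2}/2.
Integrating by parts (boundary term plus one more integral), an antiderivative of (θ - 1) sin(-pi*θ) is θ*cos(pi*θ)/pi - sin(pi*θ)/pi**2 - cos(pi*θ)/pi; evaluating from -2 to 2: ∫_{-2}^{2} (θ - 1) sin(-pi*θ) dθ = (1/pi) - (-3/pi) = 4/pi.
Hence Im(c_{-2}) = (-1/4)·(4/pi) = -1/pi.

-1/pi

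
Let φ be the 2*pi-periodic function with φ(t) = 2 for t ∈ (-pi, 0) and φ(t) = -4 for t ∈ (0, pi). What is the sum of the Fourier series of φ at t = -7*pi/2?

-4

t = -7*pi/2 differs from t = pi/2 by -2 full period(s), and the series is 2*pi-periodic.
φ is continuous at t = pi/2 with value -4, so the series converges to -4 there.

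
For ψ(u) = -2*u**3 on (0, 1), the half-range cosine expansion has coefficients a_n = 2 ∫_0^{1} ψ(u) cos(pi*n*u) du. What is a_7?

a_7 = 2 ∫_0^{1} (-2*u**3) cos(7*pi*u) du.
Integrating by parts three times (tabular method), an antiderivative of (-2*u**3) cos(7*pi*u) is -2*u**3*sin(7*pi*u)/(7*pi) - 6*u**2*cos(7*pi*u)/(49*pi**2) + 12*u*sin(7*pi*u)/(343*pi**3) + 12*cos(7*pi*u)/(2401*pi**4); evaluating from 0 to 1: ∫_{0}^{1} (-2*u**3) cos(7*pi*u) du = (6*(-2 + 49*pi**2)/(2401*pi**4)) - (12/(2401*pi**4)) = 6*(-4 + 49*pi**2)/(2401*pi**4).
Hence a_7 = 2·(6*(-4 + 49*pi**2)/(2401*pi**4)) = 12*(-4 + 49*pi**2)/(2401*pi**4).

12*(-4 + 49*pi**2)/(2401*pi**4)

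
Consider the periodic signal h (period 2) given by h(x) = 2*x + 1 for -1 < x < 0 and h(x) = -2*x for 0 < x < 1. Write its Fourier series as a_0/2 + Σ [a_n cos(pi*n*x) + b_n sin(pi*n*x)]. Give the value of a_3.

8/(9*pi**2)

a_3 = ∫_{-1}^{1} h(x) cos(3*pi*x) dx.
Split the integral at the breakpoints.
Integrating by parts (boundary term plus one more integral), an antiderivative of (2*x + 1) cos(3*pi*x) is 2*x*sin(3*pi*x)/(3*pi) + sin(3*pi*x)/(3*pi) + 2*cos(3*pi*x)/(9*pi**2); evaluating from -1 to 0: ∫_{-1}^{0} (2*x + 1) cos(3*pi*x) dx = (2/(9*pi**2)) - (-2/(9*pi**2)) = 4/(9*pi**2).
Integrating by parts (boundary term plus one more integral), an antiderivative of (-2*x) cos(3*pi*x) is -2*x*sin(3*pi*x)/(3*pi) - 2*cos(3*pi*x)/(9*pi**2); evaluating from 0 to 1: ∫_{0}^{1} (-2*x) cos(3*pi*x) dx = (2/(9*pi**2)) - (-2/(9*pi**2)) = 4/(9*pi**2).
Summing the pieces gives a_3 = 8/(9*pi**2).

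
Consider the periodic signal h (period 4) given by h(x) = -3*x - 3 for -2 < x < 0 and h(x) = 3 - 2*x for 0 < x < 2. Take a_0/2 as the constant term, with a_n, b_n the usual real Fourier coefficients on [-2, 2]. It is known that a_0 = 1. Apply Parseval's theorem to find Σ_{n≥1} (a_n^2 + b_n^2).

29/6

Parseval: a_0^2/2 + Σ_{n≥1} (a_n^2+b_n^2) = 1/2 ∫_{-2}^{2} h(x)^2 dx = 16/3.
Subtract a_0^2/2 = 1/2: Σ (a_n^2+b_n^2) = 29/6.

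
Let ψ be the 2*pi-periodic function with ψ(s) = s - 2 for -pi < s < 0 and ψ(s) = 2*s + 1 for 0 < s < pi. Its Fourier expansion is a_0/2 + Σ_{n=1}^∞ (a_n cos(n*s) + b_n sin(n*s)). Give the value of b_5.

b_5 = 1/pi ∫_{-pi}^{pi} ψ(s) sin(5*s) ds.
Split the integral at the breakpoints.
Integrating by parts (boundary term plus one more integral), an antiderivative of (s - 2) sin(5*s) is -s*cos(5*s)/5 + sin(5*s)/25 + 2*cos(5*s)/5; evaluating from -pi to 0: ∫_{-pi}^{0} (s - 2) sin(5*s) ds = (2/5) - (-pi/5 - 2/5) = pi/5 + 4/5.
Integrating by parts (boundary term plus one more integral), an antiderivative of (2*s + 1) sin(5*s) is -2*s*cos(5*s)/5 + 2*sin(5*s)/25 - cos(5*s)/5; evaluating from 0 to pi: ∫_{0}^{pi} (2*s + 1) sin(5*s) ds = (1/5 + 2*pi/5) - (-1/5) = 2/5 + 2*pi/5.
Summing the pieces and multiplying by (1/pi) gives b_5 = 3*(2 + pi)/(5*pi).

3*(2 + pi)/(5*pi)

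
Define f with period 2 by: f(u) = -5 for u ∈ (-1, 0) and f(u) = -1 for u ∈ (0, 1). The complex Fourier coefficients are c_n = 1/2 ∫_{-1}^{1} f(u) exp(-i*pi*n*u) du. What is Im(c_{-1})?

4/pi

Since f is real-valued, Im(c_{-1}) = -1/2 ∫_{-1}^{1} f(u) sin(-pi*u) du = b_{1}/2.
Split the integral at the breakpoints.
Directly, an antiderivative of (-5) sin(-pi*u) is -5*cos(pi*u)/pi; evaluating from -1 to 0: ∫_{-1}^{0} (-5) sin(-pi*u) du = (-5/pi) - (5/pi) = -10/pi.
Directly, an antiderivative of (-1) sin(-pi*u) is -cos(pi*u)/pi; evaluating from 0 to 1: ∫_{0}^{1} (-1) sin(-pi*u) du = (1/pi) - (-1/pi) = 2/pi.
So ∫_{-1}^{1} f(u) sin(-pi*u) du = -8/pi.
Hence Im(c_{-1}) = (-1/2)·(-8/pi) = 4/pi.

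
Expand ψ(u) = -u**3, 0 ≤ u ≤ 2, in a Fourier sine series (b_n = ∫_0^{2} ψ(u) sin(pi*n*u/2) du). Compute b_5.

16*(6 - 25*pi**2)/(125*pi**3)

b_5 = ∫_0^{2} (-u**3) sin(5*pi*u/2) du.
Integrating by parts three times (tabular method), an antiderivative of (-u**3) sin(5*pi*u/2) is 2*u**3*cos(5*pi*u/2)/(5*pi) - 12*u**2*sin(5*pi*u/2)/(25*pi**2) - 48*u*cos(5*pi*u/2)/(125*pi**3) + 96*sin(5*pi*u/2)/(625*pi**4); evaluating from 0 to 2: ∫_{0}^{2} (-u**3) sin(5*pi*u/2) du = (16*(6 - 25*pi**2)/(125*pi**3)) - (0) = 16*(6 - 25*pi**2)/(125*pi**3).
Hence b_5 = 16*(6 - 25*pi**2)/(125*pi**3).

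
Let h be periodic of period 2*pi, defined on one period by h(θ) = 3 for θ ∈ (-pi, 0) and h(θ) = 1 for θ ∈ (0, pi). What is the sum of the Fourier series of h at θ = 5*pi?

θ = 5*pi differs from θ = pi by 2 full period(s), and the series is 2*pi-periodic.
At θ = pi the one-sided limits are h(pi^-) = 1 and h(pi^+) = 3.
By Dirichlet's theorem the series converges to their average, [(1) + (3)]/2 = 2.

2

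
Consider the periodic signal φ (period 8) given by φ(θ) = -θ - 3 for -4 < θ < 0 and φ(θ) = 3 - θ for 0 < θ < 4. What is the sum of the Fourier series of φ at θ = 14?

-1

θ = 14 differs from θ = -2 by 2 full period(s), and the series is 8-periodic.
φ is continuous at θ = -2 with value -1, so the series converges to -1 there.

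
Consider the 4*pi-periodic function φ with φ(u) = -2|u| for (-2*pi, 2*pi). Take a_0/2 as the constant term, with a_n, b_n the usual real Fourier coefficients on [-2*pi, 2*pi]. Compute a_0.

-4*pi

a_0 = (1/(2*pi)) ∫_{-2*pi}^{2*pi} φ(u) du = (1/(2*pi)) · (-8*pi**2) = -4*pi.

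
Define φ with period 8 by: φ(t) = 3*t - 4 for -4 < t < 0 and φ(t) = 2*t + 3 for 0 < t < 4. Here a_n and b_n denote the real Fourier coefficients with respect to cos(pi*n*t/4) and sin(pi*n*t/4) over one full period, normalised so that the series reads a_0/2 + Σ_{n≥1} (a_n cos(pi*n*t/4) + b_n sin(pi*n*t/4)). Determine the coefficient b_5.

b_5 = 1/4 ∫_{-4}^{4} φ(t) sin(5*pi*t/4) dt.
Split the integral at the breakpoints.
Integrating by parts (boundary term plus one more integral), an antiderivative of (3*t - 4) sin(5*pi*t/4) is -12*t*cos(5*pi*t/4)/(5*pi) + 48*sin(5*pi*t/4)/(25*pi**2) + 16*cos(5*pi*t/4)/(5*pi); evaluating from -4 to 0: ∫_{-4}^{0} (3*t - 4) sin(5*pi*t/4) dt = (16/(5*pi)) - (-64/(5*pi)) = 16/pi.
Integrating by parts (boundary term plus one more integral), an antiderivative of (2*t + 3) sin(5*pi*t/4) is -8*t*cos(5*pi*t/4)/(5*pi) + 32*sin(5*pi*t/4)/(25*pi**2) - 12*cos(5*pi*t/4)/(5*pi); evaluating from 0 to 4: ∫_{0}^{4} (2*t + 3) sin(5*pi*t/4) dt = (44/(5*pi)) - (-12/(5*pi)) = 56/(5*pi).
Summing the pieces and multiplying by (1/4) gives b_5 = 34/(5*pi).

34/(5*pi)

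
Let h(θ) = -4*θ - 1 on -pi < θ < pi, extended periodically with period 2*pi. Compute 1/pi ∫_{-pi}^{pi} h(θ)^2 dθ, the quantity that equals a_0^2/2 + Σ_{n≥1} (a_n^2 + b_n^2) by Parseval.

1/pi ∫_{-pi}^{pi} h(θ)^2 dθ = 1/pi · (2*pi + 32*pi**3/3) = 2 + 32*pi**2/3.

2 + 32*pi**2/3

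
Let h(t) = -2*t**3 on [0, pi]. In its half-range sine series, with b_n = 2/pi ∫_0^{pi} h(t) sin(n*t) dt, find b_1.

b_1 = 2/pi ∫_0^{pi} (-2*t**3) sin(t) dt.
Integrating by parts three times (tabular method), an antiderivative of (-2*t**3) sin(t) is 2*t**3*cos(t) - 6*t**2*sin(t) - 12*t*cos(t) + 12*sin(t); evaluating from 0 to pi: ∫_{0}^{pi} (-2*t**3) sin(t) dt = (2*pi*(6 - pi**2)) - (0) = 2*pi*(6 - pi**2).
Hence b_1 = (2/pi)·(2*pi*(6 - pi**2)) = 24 - 4*pi**2.

24 - 4*pi**2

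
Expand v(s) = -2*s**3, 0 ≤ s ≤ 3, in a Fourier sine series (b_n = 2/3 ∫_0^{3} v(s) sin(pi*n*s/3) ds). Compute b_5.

108*(6 - 25*pi**2)/(125*pi**3)

b_5 = 2/3 ∫_0^{3} (-2*s**3) sin(5*pi*s/3) ds.
Integrating by parts three times (tabular method), an antiderivative of (-2*s**3) sin(5*pi*s/3) is 6*s**3*cos(5*pi*s/3)/(5*pi) - 54*s**2*sin(5*pi*s/3)/(25*pi**2) - 324*s*cos(5*pi*s/3)/(125*pi**3) + 972*sin(5*pi*s/3)/(625*pi**4); evaluating from 0 to 3: ∫_{0}^{3} (-2*s**3) sin(5*pi*s/3) ds = (162*(6 - 25*pi**2)/(125*pi**3)) - (0) = 162*(6 - 25*pi**2)/(125*pi**3).
Hence b_5 = (2/3)·(162*(6 - 25*pi**2)/(125*pi**3)) = 108*(6 - 25*pi**2)/(125*pi**3).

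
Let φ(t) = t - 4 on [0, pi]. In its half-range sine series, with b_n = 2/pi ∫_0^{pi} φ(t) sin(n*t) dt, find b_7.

b_7 = 2/pi ∫_0^{pi} (t - 4) sin(7*t) dt.
Integrating by parts (boundary term plus one more integral), an antiderivative of (t - 4) sin(7*t) is -t*cos(7*t)/7 + sin(7*t)/49 + 4*cos(7*t)/7; evaluating from 0 to pi: ∫_{0}^{pi} (t - 4) sin(7*t) dt = (-4/7 + pi/7) - (4/7) = -8/7 + pi/7.
Hence b_7 = (2/pi)·(-8/7 + pi/7) = 2*(-8 + pi)/(7*pi).

2*(-8 + pi)/(7*pi)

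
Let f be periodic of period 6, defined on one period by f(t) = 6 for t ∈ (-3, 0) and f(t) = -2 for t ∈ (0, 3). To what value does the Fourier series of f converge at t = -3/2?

6

f is continuous at t = -3/2 with value 6, so the series converges to 6 there.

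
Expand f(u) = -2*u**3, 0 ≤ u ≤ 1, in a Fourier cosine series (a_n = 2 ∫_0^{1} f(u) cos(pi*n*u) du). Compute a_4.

a_4 = 2 ∫_0^{1} (-2*u**3) cos(4*pi*u) du.
Integrating by parts three times (tabular method), an antiderivative of (-2*u**3) cos(4*pi*u) is -u**3*sin(4*pi*u)/(2*pi) - 3*u**2*cos(4*pi*u)/(8*pi**2) + 3*u*sin(4*pi*u)/(16*pi**3) + 3*cos(4*pi*u)/(64*pi**4); evaluating from 0 to 1: ∫_{0}^{1} (-2*u**3) cos(4*pi*u) du = (3*(1 - 8*pi**2)/(64*pi**4)) - (3/(64*pi**4)) = -3/(8*pi**2).
Hence a_4 = 2·(-3/(8*pi**2)) = -3/(4*pi**2).

-3/(4*pi**2)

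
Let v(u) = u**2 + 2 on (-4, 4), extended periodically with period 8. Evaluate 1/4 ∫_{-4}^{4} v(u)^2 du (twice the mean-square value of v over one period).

1/4 ∫_{-4}^{4} v(u)^2 du = 1/4 · (9184/15) = 2296/15.

2296/15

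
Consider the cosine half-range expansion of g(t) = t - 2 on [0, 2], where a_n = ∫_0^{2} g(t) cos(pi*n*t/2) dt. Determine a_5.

a_5 = ∫_0^{2} (t - 2) cos(5*pi*t/2) dt.
Integrating by parts (boundary term plus one more integral), an antiderivative of (t - 2) cos(5*pi*t/2) is 2*t*sin(5*pi*t/2)/(5*pi) - 4*sin(5*pi*t/2)/(5*pi) + 4*cos(5*pi*t/2)/(25*pi**2); evaluating from 0 to 2: ∫_{0}^{2} (t - 2) cos(5*pi*t/2) dt = (-4/(25*pi**2)) - (4/(25*pi**2)) = -8/(25*pi**2).
Hence a_5 = -8/(25*pi**2).

-8/(25*pi**2)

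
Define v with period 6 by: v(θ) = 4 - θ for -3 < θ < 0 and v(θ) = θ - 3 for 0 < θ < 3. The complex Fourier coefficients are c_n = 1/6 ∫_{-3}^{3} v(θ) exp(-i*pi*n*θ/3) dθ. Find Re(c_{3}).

-2/(3*pi**2)

Since v is real-valued, Re(c_{3}) = 1/6 ∫_{-3}^{3} v(θ) cos(pi*θ) dθ = a_{3}/2.
Split the integral at the breakpoints.
Integrating by parts (boundary term plus one more integral), an antiderivative of (4 - θ) cos(pi*θ) is -θ*sin(pi*θ)/pi + 4*sin(pi*θ)/pi - cos(pi*θ)/pi**2; evaluating from -3 to 0: ∫_{-3}^{0} (4 - θ) cos(pi*θ) dθ = (-1/pi**2) - (pi**(-2)) = -2/pi**2.
Integrating by parts (boundary term plus one more integral), an antiderivative of (θ - 3) cos(pi*θ) is θ*sin(pi*θ)/pi - 3*sin(pi*θ)/pi + cos(pi*θ)/pi**2; evaluating from 0 to 3: ∫_{0}^{3} (θ - 3) cos(pi*θ) dθ = (-1/pi**2) - (pi**(-2)) = -2/pi**2.
So ∫_{-3}^{3} v(θ) cos(pi*θ) dθ = -4/pi**2.
Hence Re(c_{3}) = (1/6)·(-4/pi**2) = -2/(3*pi**2).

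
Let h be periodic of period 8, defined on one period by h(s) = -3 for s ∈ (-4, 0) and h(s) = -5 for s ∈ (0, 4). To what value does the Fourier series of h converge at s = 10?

s = 10 differs from s = 2 by 1 full period(s), and the series is 8-periodic.
h is continuous at s = 2 with value -5, so the series converges to -5 there.

-5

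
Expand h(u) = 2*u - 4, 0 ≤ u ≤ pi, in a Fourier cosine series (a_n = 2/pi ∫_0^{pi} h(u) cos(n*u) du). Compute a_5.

-8/(25*pi)

a_5 = 2/pi ∫_0^{pi} (2*u - 4) cos(5*u) du.
Integrating by parts (boundary term plus one more integral), an antiderivative of (2*u - 4) cos(5*u) is 2*u*sin(5*u)/5 - 4*sin(5*u)/5 + 2*cos(5*u)/25; evaluating from 0 to pi: ∫_{0}^{pi} (2*u - 4) cos(5*u) du = (-2/25) - (2/25) = -4/25.
Hence a_5 = (2/pi)·(-4/25) = -8/(25*pi).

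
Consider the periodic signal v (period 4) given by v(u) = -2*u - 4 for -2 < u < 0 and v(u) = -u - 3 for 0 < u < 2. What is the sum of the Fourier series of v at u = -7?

u = -7 differs from u = 1 by -2 full period(s), and the series is 4-periodic.
v is continuous at u = 1 with value -4, so the series converges to -4 there.

-4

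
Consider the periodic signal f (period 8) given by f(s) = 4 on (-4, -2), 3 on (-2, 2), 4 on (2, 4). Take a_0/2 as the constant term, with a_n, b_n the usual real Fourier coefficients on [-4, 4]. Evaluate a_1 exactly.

a_1 = 1/4 ∫_{-4}^{4} f(s) cos(pi*s/4) ds.
f is even and cos(pi*s/4) is even, so the integrand is even and a_1 = 1/2 ∫_0^{4} f(s) cos(pi*s/4) ds.
Split the integral at the breakpoints.
Directly, an antiderivative of (3) cos(pi*s/4) is 12*sin(pi*s/4)/pi; evaluating from 0 to 2: ∫_{0}^{2} (3) cos(pi*s/4) ds = (12/pi) - (0) = 12/pi.
Directly, an antiderivative of (4) cos(pi*s/4) is 16*sin(pi*s/4)/pi; evaluating from 2 to 4: ∫_{2}^{4} (4) cos(pi*s/4) ds = (0) - (16/pi) = -16/pi.
Summing the pieces and multiplying by (1/2) gives a_1 = -2/pi.

-2/pi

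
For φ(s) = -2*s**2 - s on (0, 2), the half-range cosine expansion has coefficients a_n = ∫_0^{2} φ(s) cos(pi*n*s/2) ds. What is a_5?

a_5 = ∫_0^{2} (-2*s**2 - s) cos(5*pi*s/2) ds.
Integrating by parts twice (tabular method), an antiderivative of (-2*s**2 - s) cos(5*pi*s/2) is -4*s**2*sin(5*pi*s/2)/(5*pi) - 2*s*sin(5*pi*s/2)/(5*pi) - 16*s*cos(5*pi*s/2)/(25*pi**2) + 32*sin(5*pi*s/2)/(125*pi**3) - 4*cos(5*pi*s/2)/(25*pi**2); evaluating from 0 to 2: ∫_{0}^{2} (-2*s**2 - s) cos(5*pi*s/2) ds = (36/(25*pi**2)) - (-4/(25*pi**2)) = 8/(5*pi**2).
Hence a_5 = 8/(5*pi**2).

8/(5*pi**2)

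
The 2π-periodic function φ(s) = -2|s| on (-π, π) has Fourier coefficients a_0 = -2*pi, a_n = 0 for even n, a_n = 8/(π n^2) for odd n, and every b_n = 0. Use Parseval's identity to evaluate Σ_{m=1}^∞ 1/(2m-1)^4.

pi**4/96

Parseval: a_0^2/2 + Σ a_n^2 = (1/π) ∫_{-π}^{π} φ(s)^2 ds = 8*pi**2/3.
Subtract a_0^2/2 = 2*pi**2: Σ a_n^2 = 2*pi**2/3.
Only odd n contribute, with a_n^2 = 64/(π^2 n^4), so Σ_{m≥1} 1/(2m-1)^4 = π^2·(2*pi**2/3)/64 = pi**4/96.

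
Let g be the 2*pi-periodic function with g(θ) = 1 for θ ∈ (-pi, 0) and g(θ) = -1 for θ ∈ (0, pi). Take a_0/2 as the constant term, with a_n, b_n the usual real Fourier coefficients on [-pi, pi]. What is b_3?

b_3 = 1/pi ∫_{-pi}^{pi} g(θ) sin(3*θ) dθ.
g is odd and sin(3*θ) is odd, so the integrand is even and b_3 = 2/pi ∫_0^{pi} g(θ) sin(3*θ) dθ.
Directly, an antiderivative of (-1) sin(3*θ) is cos(3*θ)/3; evaluating from 0 to pi: ∫_{0}^{pi} (-1) sin(3*θ) dθ = (-1/3) - (1/3) = -2/3.
Hence b_3 = (2/pi)·(-2/3) = -4/(3*pi).

-4/(3*pi)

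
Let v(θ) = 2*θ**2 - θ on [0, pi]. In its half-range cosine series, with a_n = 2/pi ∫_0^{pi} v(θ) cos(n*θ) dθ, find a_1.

-8 + 4/pi

a_1 = 2/pi ∫_0^{pi} (2*θ**2 - θ) cos(θ) dθ.
Integrating by parts twice (tabular method), an antiderivative of (2*θ**2 - θ) cos(θ) is 2*θ**2*sin(θ) - θ*sin(θ) + 4*θ*cos(θ) - 4*sin(θ) - cos(θ); evaluating from 0 to pi: ∫_{0}^{pi} (2*θ**2 - θ) cos(θ) dθ = (1 - 4*pi) - (-1) = 2 - 4*pi.
Hence a_1 = (2/pi)·(2 - 4*pi) = -8 + 4/pi.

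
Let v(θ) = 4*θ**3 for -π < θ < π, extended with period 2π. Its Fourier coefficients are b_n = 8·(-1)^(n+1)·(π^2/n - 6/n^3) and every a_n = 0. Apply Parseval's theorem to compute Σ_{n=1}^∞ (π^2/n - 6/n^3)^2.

pi**6/14

Parseval: Σ b_n^2 = (1/π) ∫_{-π}^{π} v(θ)^2 dθ = 32*pi**6/7.
b_n^2 = 64·(π^2/n - 6/n^3)^2, so the sum equals (32*pi**6/7)/64 = pi**6/14.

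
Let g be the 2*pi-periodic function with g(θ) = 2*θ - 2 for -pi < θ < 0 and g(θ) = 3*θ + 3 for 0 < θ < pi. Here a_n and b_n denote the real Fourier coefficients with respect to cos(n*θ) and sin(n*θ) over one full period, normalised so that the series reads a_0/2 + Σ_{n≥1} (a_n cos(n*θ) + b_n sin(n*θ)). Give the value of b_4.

b_4 = 1/pi ∫_{-pi}^{pi} g(θ) sin(4*θ) dθ.
Split the integral at the breakpoints.
Integrating by parts (boundary term plus one more integral), an antiderivative of (2*θ - 2) sin(4*θ) is -θ*cos(4*θ)/2 + sin(4*θ)/8 + cos(4*θ)/2; evaluating from -pi to 0: ∫_{-pi}^{0} (2*θ - 2) sin(4*θ) dθ = (1/2) - (1/2 + pi/2) = -pi/2.
Integrating by parts (boundary term plus one more integral), an antiderivative of (3*θ + 3) sin(4*θ) is -3*θ*cos(4*θ)/4 + 3*sin(4*θ)/16 - 3*cos(4*θ)/4; evaluating from 0 to pi: ∫_{0}^{pi} (3*θ + 3) sin(4*θ) dθ = (-3*pi/4 - 3/4) - (-3/4) = -3*pi/4.
Summing the pieces and multiplying by (1/pi) gives b_4 = -5/4.

-5/4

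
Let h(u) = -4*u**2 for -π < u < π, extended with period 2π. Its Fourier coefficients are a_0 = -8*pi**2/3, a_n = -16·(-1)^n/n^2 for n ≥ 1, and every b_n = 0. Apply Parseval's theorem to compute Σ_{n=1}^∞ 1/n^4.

pi**4/90

Parseval: a_0^2/2 + Σ a_n^2 = (1/π) ∫_{-π}^{π} h(u)^2 du = 32*pi**4/5.
Subtract a_0^2/2 = 32*pi**4/9: Σ a_n^2 = 128*pi**4/45.
Since a_n^2 = 256/n^4, Σ 1/n^4 = pi**4/90.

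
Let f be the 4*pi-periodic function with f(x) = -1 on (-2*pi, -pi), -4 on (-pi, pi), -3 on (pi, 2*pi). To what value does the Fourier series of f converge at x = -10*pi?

-2

x = -10*pi differs from x = -2*pi by -2 full period(s), and the series is 4*pi-periodic.
At x = -2*pi the one-sided limits are f(-2*pi^-) = -3 and f(-2*pi^+) = -1.
By Dirichlet's theorem the series converges to their average, [(-3) + (-1)]/2 = -2.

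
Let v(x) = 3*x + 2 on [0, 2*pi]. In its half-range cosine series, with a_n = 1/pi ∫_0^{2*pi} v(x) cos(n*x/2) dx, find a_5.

a_5 = 1/pi ∫_0^{2*pi} (3*x + 2) cos(5*x/2) dx.
Integrating by parts (boundary term plus one more integral), an antiderivative of (3*x + 2) cos(5*x/2) is 6*x*sin(5*x/2)/5 + 4*sin(5*x/2)/5 + 12*cos(5*x/2)/25; evaluating from 0 to 2*pi: ∫_{0}^{2*pi} (3*x + 2) cos(5*x/2) dx = (-12/25) - (12/25) = -24/25.
Hence a_5 = (1/pi)·(-24/25) = -24/(25*pi).

-24/(25*pi)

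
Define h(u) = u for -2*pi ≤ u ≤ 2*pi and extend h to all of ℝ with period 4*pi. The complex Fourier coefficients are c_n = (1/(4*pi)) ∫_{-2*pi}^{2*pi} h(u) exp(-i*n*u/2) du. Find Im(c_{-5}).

2/5

Since h is real-valued, Im(c_{-5}) = -(1/(4*pi)) ∫_{-2*pi}^{2*pi} h(u) sin(-5*u/2) du = b_{5}/2.
h is odd and sin(-5*u/2) is odd, so the integrand is even: ∫_{-2*pi}^{2*pi} h(u) sin(-5*u/2) du = 2∫_0^{2*pi} h(u) sin(-5*u/2) du.
Integrating by parts (boundary term plus one more integral), an antiderivative of (u) sin(-5*u/2) is 2*u*cos(5*u/2)/5 - 4*sin(5*u/2)/25; evaluating from 0 to 2*pi: ∫_{0}^{2*pi} (u) sin(-5*u/2) du = (-4*pi/5) - (0) = -4*pi/5.
So ∫_{-2*pi}^{2*pi} h(u) sin(-5*u/2) du = -8*pi/5.
Hence Im(c_{-5}) = (-1/(4*pi))·(-8*pi/5) = 2/5.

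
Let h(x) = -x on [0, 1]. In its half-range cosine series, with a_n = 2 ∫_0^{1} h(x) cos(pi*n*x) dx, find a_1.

4/pi**2

a_1 = 2 ∫_0^{1} (-x) cos(pi*x) dx.
Integrating by parts (boundary term plus one more integral), an antiderivative of (-x) cos(pi*x) is -x*sin(pi*x)/pi - cos(pi*x)/pi**2; evaluating from 0 to 1: ∫_{0}^{1} (-x) cos(pi*x) dx = (pi**(-2)) - (-1/pi**2) = 2/pi**2.
Hence a_1 = 2·(2/pi**2) = 4/pi**2.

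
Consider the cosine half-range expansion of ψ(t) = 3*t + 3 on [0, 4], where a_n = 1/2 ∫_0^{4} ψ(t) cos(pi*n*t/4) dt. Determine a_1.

-48/pi**2

a_1 = 1/2 ∫_0^{4} (3*t + 3) cos(pi*t/4) dt.
Integrating by parts (boundary term plus one more integral), an antiderivative of (3*t + 3) cos(pi*t/4) is 12*t*sin(pi*t/4)/pi + 12*sin(pi*t/4)/pi + 48*cos(pi*t/4)/pi**2; evaluating from 0 to 4: ∫_{0}^{4} (3*t + 3) cos(pi*t/4) dt = (-48/pi**2) - (48/pi**2) = -96/pi**2.
Hence a_1 = (1/2)·(-96/pi**2) = -48/pi**2.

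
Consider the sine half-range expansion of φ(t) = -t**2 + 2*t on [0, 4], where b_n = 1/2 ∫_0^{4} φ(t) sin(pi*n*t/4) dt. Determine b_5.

b_5 = 1/2 ∫_0^{4} (-t**2 + 2*t) sin(5*pi*t/4) dt.
Integrating by parts twice (tabular method), an antiderivative of (-t**2 + 2*t) sin(5*pi*t/4) is 4*t**2*cos(5*pi*t/4)/(5*pi) - 32*t*sin(5*pi*t/4)/(25*pi**2) - 8*t*cos(5*pi*t/4)/(5*pi) + 32*sin(5*pi*t/4)/(25*pi**2) - 128*cos(5*pi*t/4)/(125*pi**3); evaluating from 0 to 4: ∫_{0}^{4} (-t**2 + 2*t) sin(5*pi*t/4) dt = (32*(4 - 25*pi**2)/(125*pi**3)) - (-128/(125*pi**3)) = 32*(8 - 25*pi**2)/(125*pi**3).
Hence b_5 = (1/2)·(32*(8 - 25*pi**2)/(125*pi**3)) = 16*(8 - 25*pi**2)/(125*pi**3).

16*(8 - 25*pi**2)/(125*pi**3)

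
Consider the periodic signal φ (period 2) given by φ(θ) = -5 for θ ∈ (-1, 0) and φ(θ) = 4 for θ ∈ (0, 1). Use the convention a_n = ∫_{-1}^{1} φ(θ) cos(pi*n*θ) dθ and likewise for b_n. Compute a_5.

a_5 = ∫_{-1}^{1} φ(θ) cos(5*pi*θ) dθ.
Split the integral at the breakpoints.
Directly, an antiderivative of (-5) cos(5*pi*θ) is -sin(5*pi*θ)/pi; evaluating from -1 to 0: ∫_{-1}^{0} (-5) cos(5*pi*θ) dθ = (0) - (0) = 0.
Directly, an antiderivative of (4) cos(5*pi*θ) is 4*sin(5*pi*θ)/(5*pi); evaluating from 0 to 1: ∫_{0}^{1} (4) cos(5*pi*θ) dθ = (0) - (0) = 0.
Summing the pieces gives a_5 = 0.

0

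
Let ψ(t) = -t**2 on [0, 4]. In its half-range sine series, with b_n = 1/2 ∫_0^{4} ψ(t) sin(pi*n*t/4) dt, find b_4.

b_4 = 1/2 ∫_0^{4} (-t**2) sin(pi*t) dt.
Integrating by parts twice (tabular method), an antiderivative of (-t**2) sin(pi*t) is t**2*cos(pi*t)/pi - 2*t*sin(pi*t)/pi**2 - 2*cos(pi*t)/pi**3; evaluating from 0 to 4: ∫_{0}^{4} (-t**2) sin(pi*t) dt = (-2/pi**3 + 16/pi) - (-2/pi**3) = 16/pi.
Hence b_4 = (1/2)·(16/pi) = 8/pi.

8/pi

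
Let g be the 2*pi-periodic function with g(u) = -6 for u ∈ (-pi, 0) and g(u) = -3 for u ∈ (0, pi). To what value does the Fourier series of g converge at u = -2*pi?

-9/2

u = -2*pi differs from u = 0 by -1 full period(s), and the series is 2*pi-periodic.
At u = 0 the one-sided limits are g(0^-) = -6 and g(0^+) = -3.
By Dirichlet's theorem the series converges to their average, [(-6) + (-3)]/2 = -9/2.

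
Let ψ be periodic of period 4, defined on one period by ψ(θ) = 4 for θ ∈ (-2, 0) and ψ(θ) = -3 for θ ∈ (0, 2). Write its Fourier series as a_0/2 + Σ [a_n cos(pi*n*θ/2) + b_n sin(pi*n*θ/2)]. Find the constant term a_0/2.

1/2

a_0 = 1/2 ∫_{-2}^{2} ψ(θ) dθ = 1/2 · (2) = 1.
So the constant term a_0/2 = 1/2.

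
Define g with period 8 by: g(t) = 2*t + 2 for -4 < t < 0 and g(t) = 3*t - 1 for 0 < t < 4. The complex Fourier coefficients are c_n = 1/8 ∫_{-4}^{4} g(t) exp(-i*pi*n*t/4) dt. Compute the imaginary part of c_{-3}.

7/(3*pi)

Since g is real-valued, Im(c_{-3}) = -1/8 ∫_{-4}^{4} g(t) sin(-3*pi*t/4) dt = b_{3}/2.
Split the integral at the breakpoints.
Integrating by parts (boundary term plus one more integral), an antiderivative of (2*t + 2) sin(-3*pi*t/4) is 8*t*cos(3*pi*t/4)/(3*pi) - 32*sin(3*pi*t/4)/(9*pi**2) + 8*cos(3*pi*t/4)/(3*pi); evaluating from -4 to 0: ∫_{-4}^{0} (2*t + 2) sin(-3*pi*t/4) dt = (8/(3*pi)) - (8/pi) = -16/(3*pi).
Integrating by parts (boundary term plus one more integral), an antiderivative of (3*t - 1) sin(-3*pi*t/4) is 4*t*cos(3*pi*t/4)/pi - 16*sin(3*pi*t/4)/(3*pi**2) - 4*cos(3*pi*t/4)/(3*pi); evaluating from 0 to 4: ∫_{0}^{4} (3*t - 1) sin(-3*pi*t/4) dt = (-44/(3*pi)) - (-4/(3*pi)) = -40/(3*pi).
So ∫_{-4}^{4} g(t) sin(-3*pi*t/4) dt = -56/(3*pi).
Hence Im(c_{-3}) = (-1/8)·(-56/(3*pi)) = 7/(3*pi).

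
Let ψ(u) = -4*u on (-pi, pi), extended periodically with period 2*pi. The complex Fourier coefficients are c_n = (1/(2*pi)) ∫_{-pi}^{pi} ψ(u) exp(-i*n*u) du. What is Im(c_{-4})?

Since ψ is real-valued, Im(c_{-4}) = -(1/(2*pi)) ∫_{-pi}^{pi} ψ(u) sin(-4*u) du = b_{4}/2.
ψ is odd and sin(-4*u) is odd, so the integrand is even: ∫_{-pi}^{pi} ψ(u) sin(-4*u) du = 2∫_0^{pi} ψ(u) sin(-4*u) du.
Integrating by parts (boundary term plus one more integral), an antiderivative of (-4*u) sin(-4*u) is -u*cos(4*u) + sin(4*u)/4; evaluating from 0 to pi: ∫_{0}^{pi} (-4*u) sin(-4*u) du = (-pi) - (0) = -pi.
So ∫_{-pi}^{pi} ψ(u) sin(-4*u) du = -2*pi.
Hence Im(c_{-4}) = (-1/(2*pi))·(-2*pi) = 1.

1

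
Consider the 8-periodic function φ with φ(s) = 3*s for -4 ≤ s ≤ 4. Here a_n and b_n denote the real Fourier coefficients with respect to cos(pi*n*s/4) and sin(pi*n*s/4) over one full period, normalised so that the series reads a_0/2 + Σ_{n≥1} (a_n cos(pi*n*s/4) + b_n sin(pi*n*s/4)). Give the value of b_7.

24/(7*pi)

b_7 = 1/4 ∫_{-4}^{4} φ(s) sin(7*pi*s/4) ds.
φ is odd and sin(7*pi*s/4) is odd, so the integrand is even and b_7 = 1/2 ∫_0^{4} φ(s) sin(7*pi*s/4) ds.
Integrating by parts (boundary term plus one more integral), an antiderivative of (3*s) sin(7*pi*s/4) is -12*s*cos(7*pi*s/4)/(7*pi) + 48*sin(7*pi*s/4)/(49*pi**2); evaluating from 0 to 4: ∫_{0}^{4} (3*s) sin(7*pi*s/4) ds = (48/(7*pi)) - (0) = 48/(7*pi).
Hence b_7 = (1/2)·(48/(7*pi)) = 24/(7*pi).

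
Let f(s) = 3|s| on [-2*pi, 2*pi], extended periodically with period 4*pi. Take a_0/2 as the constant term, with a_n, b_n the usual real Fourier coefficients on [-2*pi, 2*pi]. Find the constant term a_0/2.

3*pi

a_0 = (1/(2*pi)) ∫_{-2*pi}^{2*pi} f(s) ds = (1/(2*pi)) · (12*pi**2) = 6*pi.
So the constant term a_0/2 = 3*pi.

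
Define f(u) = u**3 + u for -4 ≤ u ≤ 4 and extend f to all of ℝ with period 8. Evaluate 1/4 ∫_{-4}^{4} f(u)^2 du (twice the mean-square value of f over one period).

1/4 ∫_{-4}^{4} f(u)^2 du = 1/4 · (582016/105) = 145504/105.

145504/105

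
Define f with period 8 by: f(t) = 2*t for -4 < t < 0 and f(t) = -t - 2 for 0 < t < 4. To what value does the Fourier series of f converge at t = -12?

t = -12 differs from t = -4 by -1 full period(s), and the series is 8-periodic.
At t = -4 the one-sided limits are f(-4^-) = -6 and f(-4^+) = -8.
By Dirichlet's theorem the series converges to their average, [(-6) + (-8)]/2 = -7.

-7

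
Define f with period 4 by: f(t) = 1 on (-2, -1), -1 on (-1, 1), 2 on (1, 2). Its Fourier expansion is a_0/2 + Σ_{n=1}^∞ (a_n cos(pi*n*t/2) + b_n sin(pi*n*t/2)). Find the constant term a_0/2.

1/4

a_0 = 1/2 ∫_{-2}^{2} f(t) dt = 1/2 · (1) = 1/2.
So the constant term a_0/2 = 1/4.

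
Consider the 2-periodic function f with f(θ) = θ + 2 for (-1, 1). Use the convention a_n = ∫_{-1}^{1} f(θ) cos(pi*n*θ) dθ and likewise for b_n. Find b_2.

-1/pi

b_2 = ∫_{-1}^{1} f(θ) sin(2*pi*θ) dθ.
Integrating by parts (boundary term plus one more integral), an antiderivative of (θ + 2) sin(2*pi*θ) is -θ*cos(2*pi*θ)/(2*pi) + sin(2*pi*θ)/(4*pi**2) - cos(2*pi*θ)/pi; evaluating from -1 to 1: ∫_{-1}^{1} (θ + 2) sin(2*pi*θ) dθ = (-3/(2*pi)) - (-1/(2*pi)) = -1/pi.
Hence b_2 = -1/pi.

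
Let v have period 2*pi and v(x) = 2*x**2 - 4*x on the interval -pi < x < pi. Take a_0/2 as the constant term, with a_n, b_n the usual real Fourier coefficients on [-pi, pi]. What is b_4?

b_4 = 1/pi ∫_{-pi}^{pi} v(x) sin(4*x) dx.
Integrating by parts twice (tabular method), an antiderivative of (2*x**2 - 4*x) sin(4*x) is -x**2*cos(4*x)/2 + x*sin(4*x)/4 + x*cos(4*x) - sin(4*x)/4 + cos(4*x)/16; evaluating from -pi to pi: ∫_{-pi}^{pi} (2*x**2 - 4*x) sin(4*x) dx = (-pi**2/2 + 1/16 + pi) - (-pi**2/2 - pi + 1/16) = 2*pi.
Hence b_4 = (1/pi)·(2*pi) = 2.

2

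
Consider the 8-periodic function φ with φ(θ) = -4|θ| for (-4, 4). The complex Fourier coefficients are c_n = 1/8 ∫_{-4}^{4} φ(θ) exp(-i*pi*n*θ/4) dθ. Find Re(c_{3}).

Since φ is real-valued, Re(c_{3}) = 1/8 ∫_{-4}^{4} φ(θ) cos(3*pi*θ/4) dθ = a_{3}/2.
φ is even and cos(3*pi*θ/4) is even, so the integrand is even: ∫_{-4}^{4} φ(θ) cos(3*pi*θ/4) dθ = 2∫_0^{4} φ(θ) cos(3*pi*θ/4) dθ.
Integrating by parts (boundary term plus one more integral), an antiderivative of (-4*θ) cos(3*pi*θ/4) is -16*θ*sin(3*pi*θ/4)/(3*pi) - 64*cos(3*pi*θ/4)/(9*pi**2); evaluating from 0 to 4: ∫_{0}^{4} (-4*θ) cos(3*pi*θ/4) dθ = (64/(9*pi**2)) - (-64/(9*pi**2)) = 128/(9*pi**2).
So ∫_{-4}^{4} φ(θ) cos(3*pi*θ/4) dθ = 256/(9*pi**2).
Hence Re(c_{3}) = (1/8)·(256/(9*pi**2)) = 32/(9*pi**2).

32/(9*pi**2)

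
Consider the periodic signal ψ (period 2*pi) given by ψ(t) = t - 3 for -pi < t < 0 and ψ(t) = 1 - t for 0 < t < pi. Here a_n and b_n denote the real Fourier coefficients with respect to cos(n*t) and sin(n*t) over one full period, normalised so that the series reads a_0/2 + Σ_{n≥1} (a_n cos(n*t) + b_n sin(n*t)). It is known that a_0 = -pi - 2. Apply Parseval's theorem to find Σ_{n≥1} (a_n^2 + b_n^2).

pi**2/6 + 8

Parseval: a_0^2/2 + Σ_{n≥1} (a_n^2+b_n^2) = 1/pi ∫_{-pi}^{pi} ψ(t)^2 dt = 2*pi + 2*pi**2/3 + 10.
Subtract a_0^2/2 = (2 + pi)**2/2: Σ (a_n^2+b_n^2) = pi**2/6 + 8.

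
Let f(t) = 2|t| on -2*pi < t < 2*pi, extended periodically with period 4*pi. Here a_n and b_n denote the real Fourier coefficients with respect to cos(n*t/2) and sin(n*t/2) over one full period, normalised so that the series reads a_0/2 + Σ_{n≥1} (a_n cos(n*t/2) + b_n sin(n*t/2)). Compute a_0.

4*pi

a_0 = (1/(2*pi)) ∫_{-2*pi}^{2*pi} f(t) dt = (1/(2*pi)) · (8*pi**2) = 4*pi.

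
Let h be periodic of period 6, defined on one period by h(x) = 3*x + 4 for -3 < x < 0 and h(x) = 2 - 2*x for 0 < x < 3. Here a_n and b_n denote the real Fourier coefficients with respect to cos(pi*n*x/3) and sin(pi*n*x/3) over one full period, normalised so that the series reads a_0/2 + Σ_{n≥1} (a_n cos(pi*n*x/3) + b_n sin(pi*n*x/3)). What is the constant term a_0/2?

a_0 = 1/3 ∫_{-3}^{3} h(x) dx = 1/3 · (-9/2) = -3/2.
So the constant term a_0/2 = -3/4.

-3/4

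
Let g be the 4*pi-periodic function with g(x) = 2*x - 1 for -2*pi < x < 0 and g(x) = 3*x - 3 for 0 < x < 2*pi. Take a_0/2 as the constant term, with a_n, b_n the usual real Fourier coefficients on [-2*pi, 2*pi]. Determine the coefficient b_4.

b_4 = (1/(2*pi)) ∫_{-2*pi}^{2*pi} g(x) sin(2*x) dx.
Split the integral at the breakpoints.
Integrating by parts (boundary term plus one more integral), an antiderivative of (2*x - 1) sin(2*x) is -x*cos(2*x) + sin(2*x)/2 + cos(2*x)/2; evaluating from -2*pi to 0: ∫_{-2*pi}^{0} (2*x - 1) sin(2*x) dx = (1/2) - (1/2 + 2*pi) = -2*pi.
Integrating by parts (boundary term plus one more integral), an antiderivative of (3*x - 3) sin(2*x) is -3*x*cos(2*x)/2 + 3*sin(2*x)/4 + 3*cos(2*x)/2; evaluating from 0 to 2*pi: ∫_{0}^{2*pi} (3*x - 3) sin(2*x) dx = (3/2 - 3*pi) - (3/2) = -3*pi.
Summing the pieces and multiplying by (1/(2*pi)) gives b_4 = -5/2.

-5/2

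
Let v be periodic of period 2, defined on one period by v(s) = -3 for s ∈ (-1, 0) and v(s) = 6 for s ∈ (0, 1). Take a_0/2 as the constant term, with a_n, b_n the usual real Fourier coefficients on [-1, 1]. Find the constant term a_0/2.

a_0 = ∫_{-1}^{1} v(s) ds = 3.
So the constant term a_0/2 = 3/2.

3/2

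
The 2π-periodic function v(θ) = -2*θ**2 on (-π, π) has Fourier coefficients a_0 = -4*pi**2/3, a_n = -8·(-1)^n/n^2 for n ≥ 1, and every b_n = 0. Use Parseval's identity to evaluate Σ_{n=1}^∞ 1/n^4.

Parseval: a_0^2/2 + Σ a_n^2 = (1/π) ∫_{-π}^{π} v(θ)^2 dθ = 8*pi**4/5.
Subtract a_0^2/2 = 8*pi**4/9: Σ a_n^2 = 32*pi**4/45.
Since a_n^2 = 64/n^4, Σ 1/n^4 = pi**4/90.

pi**4/90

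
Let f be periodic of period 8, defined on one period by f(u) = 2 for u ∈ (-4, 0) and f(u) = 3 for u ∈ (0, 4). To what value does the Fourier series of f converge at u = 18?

3

u = 18 differs from u = 2 by 2 full period(s), and the series is 8-periodic.
f is continuous at u = 2 with value 3, so the series converges to 3 there.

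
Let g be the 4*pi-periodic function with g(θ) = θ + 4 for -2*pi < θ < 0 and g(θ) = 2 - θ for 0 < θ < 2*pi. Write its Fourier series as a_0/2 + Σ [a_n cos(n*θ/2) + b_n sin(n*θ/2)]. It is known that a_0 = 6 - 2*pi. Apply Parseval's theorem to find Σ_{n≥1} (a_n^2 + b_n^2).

Parseval: a_0^2/2 + Σ_{n≥1} (a_n^2+b_n^2) = (1/(2*pi)) ∫_{-2*pi}^{2*pi} g(θ)^2 dθ = -12*pi + 20 + 8*pi**2/3.
Subtract a_0^2/2 = 2*(3 - pi)**2: Σ (a_n^2+b_n^2) = 2 + 2*pi**2/3.

2 + 2*pi**2/3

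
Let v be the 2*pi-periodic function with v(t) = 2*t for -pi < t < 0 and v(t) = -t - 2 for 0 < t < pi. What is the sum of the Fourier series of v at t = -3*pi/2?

-2 - pi/2

t = -3*pi/2 differs from t = pi/2 by -1 full period(s), and the series is 2*pi-periodic.
v is continuous at t = pi/2 with value -2 - pi/2, so the series converges to -2 - pi/2 there.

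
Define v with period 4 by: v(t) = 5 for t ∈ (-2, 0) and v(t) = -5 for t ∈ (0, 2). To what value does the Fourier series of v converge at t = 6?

t = 6 differs from t = 2 by 1 full period(s), and the series is 4-periodic.
At t = 2 the one-sided limits are v(2^-) = -5 and v(2^+) = 5.
By Dirichlet's theorem the series converges to their average, [(-5) + (5)]/2 = 0.

0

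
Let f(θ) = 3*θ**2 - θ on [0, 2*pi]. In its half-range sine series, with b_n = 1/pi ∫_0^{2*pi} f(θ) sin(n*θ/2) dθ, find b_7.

b_7 = 1/pi ∫_0^{2*pi} (3*θ**2 - θ) sin(7*θ/2) dθ.
Integrating by parts twice (tabular method), an antiderivative of (3*θ**2 - θ) sin(7*θ/2) is -6*θ**2*cos(7*θ/2)/7 + 24*θ*sin(7*θ/2)/49 + 2*θ*cos(7*θ/2)/7 - 4*sin(7*θ/2)/49 + 48*cos(7*θ/2)/343; evaluating from 0 to 2*pi: ∫_{0}^{2*pi} (3*θ**2 - θ) sin(7*θ/2) dθ = (-4*pi/7 - 48/343 + 24*pi**2/7) - (48/343) = -4*pi/7 - 96/343 + 24*pi**2/7.
Hence b_7 = (1/pi)·(-4*pi/7 - 96/343 + 24*pi**2/7) = 4*(-49*pi - 24 + 294*pi**2)/(343*pi).

4*(-49*pi - 24 + 294*pi**2)/(343*pi)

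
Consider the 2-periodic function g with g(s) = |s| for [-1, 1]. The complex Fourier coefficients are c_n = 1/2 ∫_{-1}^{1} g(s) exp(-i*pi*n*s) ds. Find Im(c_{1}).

Since g is real-valued, Im(c_{1}) = -1/2 ∫_{-1}^{1} g(s) sin(pi*s) ds = -b_{1}/2.
(g is even, so the integrand is odd over a symmetric interval and the integral vanishes.)

0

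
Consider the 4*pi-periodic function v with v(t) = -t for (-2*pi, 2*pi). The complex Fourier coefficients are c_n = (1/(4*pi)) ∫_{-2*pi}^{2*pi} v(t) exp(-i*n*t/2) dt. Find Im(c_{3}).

2/3

Since v is real-valued, Im(c_{3}) = -(1/(4*pi)) ∫_{-2*pi}^{2*pi} v(t) sin(3*t/2) dt = -b_{3}/2.
v is odd and sin(3*t/2) is odd, so the integrand is even: ∫_{-2*pi}^{2*pi} v(t) sin(3*t/2) dt = 2∫_0^{2*pi} v(t) sin(3*t/2) dt.
Integrating by parts (boundary term plus one more integral), an antiderivative of (-t) sin(3*t/2) is 2*t*cos(3*t/2)/3 - 4*sin(3*t/2)/9; evaluating from 0 to 2*pi: ∫_{0}^{2*pi} (-t) sin(3*t/2) dt = (-4*pi/3) - (0) = -4*pi/3.
So ∫_{-2*pi}^{2*pi} v(t) sin(3*t/2) dt = -8*pi/3.
Hence Im(c_{3}) = (-1/(4*pi))·(-8*pi/3) = 2/3.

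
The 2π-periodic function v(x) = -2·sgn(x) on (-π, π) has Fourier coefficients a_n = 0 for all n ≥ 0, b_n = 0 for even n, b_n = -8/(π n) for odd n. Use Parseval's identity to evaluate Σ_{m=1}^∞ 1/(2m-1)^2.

pi**2/8

Parseval: Σ b_n^2 = (1/π) ∫_{-π}^{π} v(x)^2 dx = 8.
Only odd n contribute, with b_n^2 = 64/(π^2 n^2), so Σ_{m≥1} 1/(2m-1)^2 = π^2·(8)/64 = pi**2/8.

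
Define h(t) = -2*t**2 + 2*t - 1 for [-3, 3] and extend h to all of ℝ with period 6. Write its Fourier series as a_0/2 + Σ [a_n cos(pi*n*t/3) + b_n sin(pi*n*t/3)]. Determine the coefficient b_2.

b_2 = 1/3 ∫_{-3}^{3} h(t) sin(2*pi*t/3) dt.
Integrating by parts twice (tabular method), an antiderivative of (-2*t**2 + 2*t - 1) sin(2*pi*t/3) is 3*t**2*cos(2*pi*t/3)/pi - 9*t*sin(2*pi*t/3)/pi**2 - 3*t*cos(2*pi*t/3)/pi + 9*sin(2*pi*t/3)/(2*pi**2) - 27*cos(2*pi*t/3)/(2*pi**3) + 3*cos(2*pi*t/3)/(2*pi); evaluating from -3 to 3: ∫_{-3}^{3} (-2*t**2 + 2*t - 1) sin(2*pi*t/3) dt = (3*(-9 + 13*pi**2)/(2*pi**3)) - (3*(-9 + 25*pi**2)/(2*pi**3)) = -18/pi.
Hence b_2 = (1/3)·(-18/pi) = -6/pi.

-6/pi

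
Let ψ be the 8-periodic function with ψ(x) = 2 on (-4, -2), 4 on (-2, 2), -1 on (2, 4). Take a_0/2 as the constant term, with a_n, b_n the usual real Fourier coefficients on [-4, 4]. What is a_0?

9/2

a_0 = 1/4 ∫_{-4}^{4} ψ(x) dx = 1/4 · (18) = 9/2.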